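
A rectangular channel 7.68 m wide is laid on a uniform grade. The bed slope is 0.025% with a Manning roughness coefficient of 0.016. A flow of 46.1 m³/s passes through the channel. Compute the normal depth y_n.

y_n = 3.91 m

Manning's equation rearranged: A R^(2/3) = nQ / (1·√S) = 0.016 × 46.1 / (√0.00025) = 46.65.
Try y = 4.32 m: A R^(2/3) = 53.24 — too large.
Try y = 3.47 m: A R^(2/3) = 39.77 — too small.
Try y = 3.91 m: A R^(2/3) = 46.67 — close enough.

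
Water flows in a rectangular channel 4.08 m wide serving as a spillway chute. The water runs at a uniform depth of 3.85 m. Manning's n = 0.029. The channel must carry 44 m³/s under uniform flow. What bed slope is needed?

Flow area A = b·y = 4.08 × 3.85 = 15.71 m². Wetted perimeter P = b + 2y = 4.08 + 2×3.85 = 11.78 m.
Hydraulic radius R = A/P = 15.71/11.78 = 1.333 m.
From Manning's equation, S = [nQ / (1 A R^(2/3))]² = [0.029 × 44 / (1 × 15.71 × 1.333^(2/3))]² = 0.0045.

S = 0.0045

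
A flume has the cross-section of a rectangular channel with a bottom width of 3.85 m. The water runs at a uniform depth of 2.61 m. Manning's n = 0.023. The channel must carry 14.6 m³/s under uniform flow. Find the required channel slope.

S = 0.000974

Flow area A = b·y = 3.85 × 2.61 = 10.05 m². Wetted perimeter P = b + 2y = 3.85 + 2×2.61 = 9.07 m.
Hydraulic radius R = A/P = 10.05/9.07 = 1.108 m.
From Manning's equation, S = [nQ / (1 A R^(2/3))]² = [0.023 × 14.6 / (1 × 10.05 × 1.108^(2/3))]² = 0.000974.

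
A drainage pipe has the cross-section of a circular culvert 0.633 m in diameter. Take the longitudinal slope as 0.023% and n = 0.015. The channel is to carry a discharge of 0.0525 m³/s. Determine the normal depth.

y_n = 0.34 m

Manning's equation rearranged: A R^(2/3) = nQ / (1·√S) = 0.015 × 0.0525 / (√0.00023) = 0.05193.
Try y = 0.421 m: A R^(2/3) = 0.07194 — over.
Try y = 0.263 m: A R^(2/3) = 0.03325 — short.
Try y = 0.34 m: A R^(2/3) = 0.05188 — matches.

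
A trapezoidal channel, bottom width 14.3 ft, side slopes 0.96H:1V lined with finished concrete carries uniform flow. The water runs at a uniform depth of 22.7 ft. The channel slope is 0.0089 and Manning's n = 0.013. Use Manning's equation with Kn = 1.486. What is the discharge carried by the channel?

With bottom width b = 14.3 ft and side slope z = 0.96: A = (b + zy)y = (14.3 + 0.96×22.7)×22.7 = 819.3 ft²; P = b + 2y√(1+z²) = 14.3 + 2×22.7×1.386 = 77.23 ft.
Hydraulic radius R = A/P = 819.3/77.23 = 10.61 ft.
Manning's equation: Q = (1.486/n) A R^(2/3) S^(1/2) = (1.486/0.013) × 819.3 × 10.61^(2/3) × 0.0089^(1/2) = 42700 ft³/s.

Q = 42700 ft³/s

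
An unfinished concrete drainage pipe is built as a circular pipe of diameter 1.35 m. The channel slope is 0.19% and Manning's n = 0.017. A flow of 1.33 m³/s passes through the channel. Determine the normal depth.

Manning's equation rearranged: A R^(2/3) = nQ / (1·√S) = 0.017 × 1.33 / (√0.0019) = 0.5187.
At y = 0.625 m: A R^(2/3) = 0.3038 — too small.
At y = 1.02 m: A R^(2/3) = 0.6381 — too large.
At y = 0.87 m: A R^(2/3) = 0.5184 — matches.

y_n = 0.87 m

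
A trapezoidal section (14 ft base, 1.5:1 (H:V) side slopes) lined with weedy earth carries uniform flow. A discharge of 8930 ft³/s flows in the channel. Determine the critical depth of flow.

y_c = 14.6 ft

At critical depth, Q² T / (g A³) = 1, i.e. A³/T = Q²/g = 8930²/32.2 = 2477000.
Trying y = 10.5 ft: A³/T = 669900 — low.
Trying y = 17.4 ft: A³/T = 5131000 — high.
Trying y = 14.6 ft: A³/T = 2491000 — ≈ 2477000.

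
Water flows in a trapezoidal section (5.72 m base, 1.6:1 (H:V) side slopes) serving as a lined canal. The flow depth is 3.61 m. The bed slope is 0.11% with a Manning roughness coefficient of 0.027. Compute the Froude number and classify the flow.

With bottom width b = 5.72 m and side slope z = 1.6: A = (b + zy)y = (5.72 + 1.6×3.61)×3.61 = 41.5 m²; P = b + 2y√(1+z²) = 5.72 + 2×3.61×1.887 = 19.34 m.
Hydraulic radius R = A/P = 41.5/19.34 = 2.146 m.
V = (1/n) R^(2/3) √S = (1/0.027) × 2.146^(2/3) × √0.0011 = 2.043 m/s. Hydraulic depth D_h = A/T = 41.5/17.27 = 2.403 m.
Froude number Fr = V/√(g·D_h) = 2.043/√(9.81×2.403) = 0.421, which is less than 1, so the flow is subcritical.

subcritical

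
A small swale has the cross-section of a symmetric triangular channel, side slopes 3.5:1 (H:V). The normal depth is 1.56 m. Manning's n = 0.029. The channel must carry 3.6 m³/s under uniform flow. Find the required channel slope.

For a triangular section with side slope z = 3.5: A = zy² = 3.5×1.56² = 8.518 m²; P = 2y√(1+z²) = 2×1.56×3.64 = 11.36 m.
Hydraulic radius R = A/P = 8.518/11.36 = 0.75 m.
From Manning's equation, S = [nQ / (1 A R^(2/3))]² = [0.029 × 3.6 / (1 × 8.518 × 0.75^(2/3))]² = 0.00022.

S = 0.00022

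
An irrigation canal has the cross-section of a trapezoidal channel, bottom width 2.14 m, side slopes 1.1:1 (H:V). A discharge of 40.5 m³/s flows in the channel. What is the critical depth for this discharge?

At critical depth, Q² T / (g A³) = 1, i.e. A³/T = Q²/g = 40.5²/9.81 = 167.2.
At y = 1.6 m: A³/T = 42.93 — too small.
At y = 2.9 m: A³/T = 433.4 — too large.
At y = 2.28 m: A³/T = 166.3 — matches.

y_c = 2.28 m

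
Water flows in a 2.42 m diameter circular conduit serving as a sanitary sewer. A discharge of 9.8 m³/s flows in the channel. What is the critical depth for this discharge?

At critical depth, Q² T / (g A³) = 1, i.e. A³/T = Q²/g = 9.8²/9.81 = 9.79.
Try y = 1.16 m: A³/T = 4.278 — short.
Try y = 1.44 m: A³/T = 9.775 — ≈ 9.79.

y_c = 1.44 m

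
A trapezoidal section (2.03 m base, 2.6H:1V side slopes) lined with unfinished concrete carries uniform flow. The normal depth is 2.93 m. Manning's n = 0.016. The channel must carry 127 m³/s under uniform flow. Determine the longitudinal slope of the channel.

S = 0.0029

With bottom width b = 2.03 m and side slope z = 2.6: A = (b + zy)y = (2.03 + 2.6×2.93)×2.93 = 28.27 m²; P = b + 2y√(1+z²) = 2.03 + 2×2.93×2.786 = 18.35 m.
Hydraulic radius R = A/P = 28.27/18.35 = 1.54 m.
From Manning's equation, S = [nQ / (1 A R^(2/3))]² = [0.016 × 127 / (1 × 28.27 × 1.54^(2/3))]² = 0.0029.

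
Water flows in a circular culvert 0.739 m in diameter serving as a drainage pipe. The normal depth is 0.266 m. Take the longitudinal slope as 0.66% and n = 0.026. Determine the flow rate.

Q = 0.12 m³/s

For a circular section of diameter D = 0.739 m at depth y = 0.266 m, the central angle is θ = 2 arccos(1 − 2y/D) = 2.574 rad. Then A = (D²/8)(θ − sin θ) = 0.139 m² and P = Dθ/2 = 0.951 m.
Hydraulic radius R = A/P = 0.139/0.951 = 0.1461 m.
Manning's equation: Q = (1/n) A R^(2/3) S^(1/2) = (1/0.026) × 0.139 × 0.1461^(2/3) × 0.0066^(1/2) = 0.12 m³/s.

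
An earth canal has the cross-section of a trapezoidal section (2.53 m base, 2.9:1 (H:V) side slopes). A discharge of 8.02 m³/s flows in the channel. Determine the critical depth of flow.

At critical depth, Q² T / (g A³) = 1, i.e. A³/T = Q²/g = 8.02²/9.81 = 6.557.
At y = 0.559 m: A³/T = 2.165 — short.
At y = 0.755 m: A³/T = 6.548 — close enough.

y_c = 0.755 m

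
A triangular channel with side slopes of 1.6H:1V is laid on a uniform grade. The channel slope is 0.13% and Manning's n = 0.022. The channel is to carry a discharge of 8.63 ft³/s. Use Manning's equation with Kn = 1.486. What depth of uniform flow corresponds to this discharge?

Manning's equation rearranged: A R^(2/3) = nQ / (1.486·√S) = 0.022 × 8.63 / (1.486 × √0.0013) = 3.544.
At y = 1.86 ft: A R^(2/3) = 4.725 — too large.
At y = 1.35 ft: A R^(2/3) = 2.01 — too small.
At y = 1.67 ft: A R^(2/3) = 3.545 — matches.

y_n = 1.67 ft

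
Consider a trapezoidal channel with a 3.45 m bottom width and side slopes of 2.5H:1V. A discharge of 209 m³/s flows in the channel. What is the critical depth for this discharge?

y_c = 3.65 m

At critical depth, Q² T / (g A³) = 1, i.e. A³/T = Q²/g = 209²/9.81 = 4453.
At y = 2.8 m: A³/T = 1436 — low.
At y = 4.34 m: A³/T = 9505 — high.
At y = 3.65 m: A³/T = 4456 — ≈ 4453.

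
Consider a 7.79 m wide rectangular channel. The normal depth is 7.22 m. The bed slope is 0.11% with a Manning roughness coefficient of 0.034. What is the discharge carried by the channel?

Flow area A = b·y = 7.79 × 7.22 = 56.24 m². Wetted perimeter P = b + 2y = 7.79 + 2×7.22 = 22.23 m.
Hydraulic radius R = A/P = 56.24/22.23 = 2.53 m.
Manning's equation: Q = (1/n) A R^(2/3) S^(1/2) = (1/0.034) × 56.24 × 2.53^(2/3) × 0.0011^(1/2) = 102 m³/s.

Q = 102 m³/s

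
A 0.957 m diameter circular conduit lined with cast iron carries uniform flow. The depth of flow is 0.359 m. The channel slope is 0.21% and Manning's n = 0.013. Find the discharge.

Q = 0.293 m³/s

For a circular section of diameter D = 0.957 m at depth y = 0.359 m, the central angle is θ = 2 arccos(1 − 2y/D) = 2.637 rad. Then A = (D²/8)(θ − sin θ) = 0.2465 m² and P = Dθ/2 = 1.262 m.
Hydraulic radius R = A/P = 0.2465/1.262 = 0.1954 m.
Manning's equation: Q = (1/n) A R^(2/3) S^(1/2) = (1/0.013) × 0.2465 × 0.1954^(2/3) × 0.0021^(1/2) = 0.293 m³/s.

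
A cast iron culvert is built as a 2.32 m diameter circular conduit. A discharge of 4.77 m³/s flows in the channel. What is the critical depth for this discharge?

At critical depth, Q² T / (g A³) = 1, i.e. A³/T = Q²/g = 4.77²/9.81 = 2.319.
Trying y = 1.25 m: A³/T = 5.414 — over.
Trying y = 1 m: A³/T = 2.307 — ≈ 2.319.

y_c = 1 m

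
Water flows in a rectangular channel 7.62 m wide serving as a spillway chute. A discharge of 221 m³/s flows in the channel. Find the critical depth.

y_c = 4.41 m

For a rectangular channel, critical depth y_c = (q²/g)^(1/3) where q = Q/b = 221/7.62 = 29 m²/s.
So y_c = (29²/9.81)^(1/3) = 4.41 m.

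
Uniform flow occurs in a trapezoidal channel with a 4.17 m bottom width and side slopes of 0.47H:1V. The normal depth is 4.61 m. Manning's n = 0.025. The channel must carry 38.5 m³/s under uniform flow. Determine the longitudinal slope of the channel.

With bottom width b = 4.17 m and side slope z = 0.47: A = (b + zy)y = (4.17 + 0.47×4.61)×4.61 = 29.21 m²; P = b + 2y√(1+z²) = 4.17 + 2×4.61×1.105 = 14.36 m.
Hydraulic radius R = A/P = 29.21/14.36 = 2.035 m.
From Manning's equation, S = [nQ / (1 A R^(2/3))]² = [0.025 × 38.5 / (1 × 29.21 × 2.035^(2/3))]² = 0.000421.

S = 0.000421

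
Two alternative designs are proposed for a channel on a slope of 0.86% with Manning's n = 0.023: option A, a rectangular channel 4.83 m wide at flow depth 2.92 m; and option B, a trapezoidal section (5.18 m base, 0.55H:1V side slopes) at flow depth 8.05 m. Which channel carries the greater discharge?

channel B

Channel A: Flow area A = b·y = 4.83 × 2.92 = 14.1 m². Wetted perimeter P = b + 2y = 4.83 + 2×2.92 = 10.67 m. Hydraulic radius R = A/P = 14.1/10.67 = 1.322 m. Q_A = (1/0.023)·14.1·1.322^(2/3)·√0.0086 = 68.49 m³/s.
Channel B: With bottom width b = 5.18 m and side slope z = 0.55: A = (b + zy)y = (5.18 + 0.55×8.05)×8.05 = 77.34 m²; P = b + 2y√(1+z²) = 5.18 + 2×8.05×1.141 = 23.55 m. Hydraulic radius R = A/P = 77.34/23.55 = 3.283 m. Q_B = (1/0.023)·77.34·3.283^(2/3)·√0.0086 = 688.9 m³/s.
Q_A = 68.49 m³/s vs Q_B = 688.9 m³/s, so channel B carries more.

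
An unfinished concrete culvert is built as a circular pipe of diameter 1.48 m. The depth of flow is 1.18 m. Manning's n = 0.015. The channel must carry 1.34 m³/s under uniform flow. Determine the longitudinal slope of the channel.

For a circular section of diameter D = 1.48 m at depth y = 1.18 m, the central angle is θ = 2 arccos(1 − 2y/D) = 4.415 rad. Then A = (D²/8)(θ − sin θ) = 1.471 m² and P = Dθ/2 = 3.267 m.
Hydraulic radius R = A/P = 1.471/3.267 = 0.4501 m.
From Manning's equation, S = [nQ / (1 A R^(2/3))]² = [0.015 × 1.34 / (1 × 1.471 × 0.4501^(2/3))]² = 0.000541.

S = 0.000541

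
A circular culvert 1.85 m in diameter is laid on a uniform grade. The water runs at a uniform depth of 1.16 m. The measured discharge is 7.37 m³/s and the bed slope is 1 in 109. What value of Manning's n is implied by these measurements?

n = 0.015

For a circular section of diameter D = 1.85 m at depth y = 1.16 m, the central angle is θ = 2 arccos(1 − 2y/D) = 3.655 rad. Then A = (D²/8)(θ − sin θ) = 1.774 m² and P = Dθ/2 = 3.381 m.
Hydraulic radius R = A/P = 1.774/3.381 = 0.5247 m.
Rearranging Manning's equation: n = (1/Q) A R^(2/3) S^(1/2) = (1/7.37) × 1.774 × 0.5247^(2/3) × √0.009174 = 0.015.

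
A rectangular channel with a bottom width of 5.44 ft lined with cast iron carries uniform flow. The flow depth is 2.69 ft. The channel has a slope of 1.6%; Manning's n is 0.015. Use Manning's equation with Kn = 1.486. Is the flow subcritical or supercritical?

supercritical

Flow area A = b·y = 5.44 × 2.69 = 14.63 ft². Wetted perimeter P = b + 2y = 5.44 + 2×2.69 = 10.82 ft.
Hydraulic radius R = A/P = 14.63/10.82 = 1.352 ft.
V = (1.486/n) R^(2/3) √S = (1.486/0.015) × 1.352^(2/3) × √0.016 = 15.33 ft/s. Hydraulic depth D_h = A/T = 14.63/5.44 = 2.69 ft.
Froude number Fr = V/√(g·D_h) = 15.33/√(32.2×2.69) = 1.65, which is greater than 1, so the flow is supercritical.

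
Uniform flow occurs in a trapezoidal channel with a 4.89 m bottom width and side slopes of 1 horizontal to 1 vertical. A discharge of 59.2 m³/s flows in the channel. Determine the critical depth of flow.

y_c = 2.12 m

At critical depth, Q² T / (g A³) = 1, i.e. A³/T = Q²/g = 59.2²/9.81 = 357.3.
Trying y = 2.54 m: A³/T = 674.2 — too large.
Trying y = 1.6 m: A³/T = 138.4 — too small.
Trying y = 2.12 m: A³/T = 359.5 — ≈ 357.3.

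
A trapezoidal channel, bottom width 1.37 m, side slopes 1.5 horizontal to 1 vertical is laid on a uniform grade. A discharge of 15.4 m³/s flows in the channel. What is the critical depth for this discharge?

At critical depth, Q² T / (g A³) = 1, i.e. A³/T = Q²/g = 15.4²/9.81 = 24.18.
At y = 1.63 m: A³/T = 38.41 — high.
At y = 1.15 m: A³/T = 9.355 — low.
At y = 1.46 m: A³/T = 24.42 — matches.

y_c = 1.46 m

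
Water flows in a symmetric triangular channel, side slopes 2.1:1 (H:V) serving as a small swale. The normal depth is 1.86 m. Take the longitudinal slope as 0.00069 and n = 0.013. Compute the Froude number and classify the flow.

subcritical

For a triangular section with side slope z = 2.1: A = zy² = 2.1×1.86² = 7.265 m²; P = 2y√(1+z²) = 2×1.86×2.326 = 8.652 m.
Hydraulic radius R = A/P = 7.265/8.652 = 0.8397 m.
V = (1/n) R^(2/3) √S = (1/0.013) × 0.8397^(2/3) × √0.00069 = 1.798 m/s. Hydraulic depth D_h = A/T = 7.265/7.812 = 0.93 m.
Froude number Fr = V/√(g·D_h) = 1.798/√(9.81×0.93) = 0.595, which is less than 1, so the flow is subcritical.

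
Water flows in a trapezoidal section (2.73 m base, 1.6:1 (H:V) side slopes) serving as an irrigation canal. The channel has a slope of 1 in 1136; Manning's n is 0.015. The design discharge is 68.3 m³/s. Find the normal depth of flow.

y_n = 3.15 m

Manning's equation rearranged: A R^(2/3) = nQ / (1·√S) = 0.015 × 68.3 / (√0.0008803) = 34.53.
Trying y = 2.27 m: A R^(2/3) = 17.01 — too small.
Trying y = 3.15 m: A R^(2/3) = 34.51 — matches.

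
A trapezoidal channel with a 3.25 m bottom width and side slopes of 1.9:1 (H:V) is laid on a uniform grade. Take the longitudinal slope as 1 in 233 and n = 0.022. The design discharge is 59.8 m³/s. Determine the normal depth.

Manning's equation rearranged: A R^(2/3) = nQ / (1·√S) = 0.022 × 59.8 / (√0.004292) = 20.08.
Try y = 2.81 m: A R^(2/3) = 32.68 — over.
Try y = 2.24 m: A R^(2/3) = 20.09 — close enough.

y_n = 2.24 m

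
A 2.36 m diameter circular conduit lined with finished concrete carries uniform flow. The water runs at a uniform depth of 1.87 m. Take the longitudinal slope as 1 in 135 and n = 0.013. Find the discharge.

For a circular section of diameter D = 2.36 m at depth y = 1.87 m, the central angle is θ = 2 arccos(1 − 2y/D) = 4.391 rad. Then A = (D²/8)(θ − sin θ) = 3.717 m² and P = Dθ/2 = 5.181 m.
Hydraulic radius R = A/P = 3.717/5.181 = 0.7175 m.
Manning's equation: Q = (1/n) A R^(2/3) S^(1/2) = (1/0.013) × 3.717 × 0.7175^(2/3) × 0.007407^(1/2) = 19.7 m³/s.

Q = 19.7 m³/s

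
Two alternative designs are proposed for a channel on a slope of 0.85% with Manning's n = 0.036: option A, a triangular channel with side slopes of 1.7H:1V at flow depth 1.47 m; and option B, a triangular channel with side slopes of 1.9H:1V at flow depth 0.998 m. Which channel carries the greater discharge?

Channel A: For a triangular section with side slope z = 1.7: A = zy² = 1.7×1.47² = 3.674 m²; P = 2y√(1+z²) = 2×1.47×1.972 = 5.799 m. Hydraulic radius R = A/P = 3.674/5.799 = 0.6335 m. Q_A = (1/0.036)·3.674·0.6335^(2/3)·√0.0085 = 6.94 m³/s.
Channel B: For a triangular section with side slope z = 1.9: A = zy² = 1.9×0.998² = 1.892 m²; P = 2y√(1+z²) = 2×0.998×2.147 = 4.286 m. Hydraulic radius R = A/P = 1.892/4.286 = 0.4416 m. Q_B = (1/0.036)·1.892·0.4416^(2/3)·√0.0085 = 2.81 m³/s.
Q_A = 6.94 m³/s vs Q_B = 2.81 m³/s, so channel A carries more.

channel A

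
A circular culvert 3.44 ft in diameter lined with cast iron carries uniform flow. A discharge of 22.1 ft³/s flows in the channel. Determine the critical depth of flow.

At critical depth, Q² T / (g A³) = 1, i.e. A³/T = Q²/g = 22.1²/32.2 = 15.17.
At y = 1.63 ft: A³/T = 23.76 — high.
At y = 1.18 ft: A³/T = 6.869 — low.
At y = 1.45 ft: A³/T = 15.18 — matches.

y_c = 1.45 ft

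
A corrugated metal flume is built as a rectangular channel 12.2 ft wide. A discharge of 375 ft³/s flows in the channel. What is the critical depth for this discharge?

y_c = 3.08 ft

For a rectangular channel, critical depth y_c = (q²/g)^(1/3) where q = Q/b = 375/12.2 = 30.74 ft²/s.
So y_c = (30.74²/32.2)^(1/3) = 3.08 ft.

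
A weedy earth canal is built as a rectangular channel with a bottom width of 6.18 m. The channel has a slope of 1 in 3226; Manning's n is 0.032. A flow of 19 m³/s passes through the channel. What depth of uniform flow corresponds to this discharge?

y_n = 3.89 m

Manning's equation rearranged: A R^(2/3) = nQ / (1·√S) = 0.032 × 19 / (√0.00031) = 34.53.
Trying y = 2.94 m: A R^(2/3) = 23.88 — low.
Trying y = 4.38 m: A R^(2/3) = 40.23 — high.
Trying y = 3.89 m: A R^(2/3) = 34.54 — ≈ 34.53.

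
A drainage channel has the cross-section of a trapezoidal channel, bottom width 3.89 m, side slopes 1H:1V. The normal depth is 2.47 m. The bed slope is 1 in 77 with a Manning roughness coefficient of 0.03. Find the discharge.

With bottom width b = 3.89 m and side slope z = 1: A = (b + zy)y = (3.89 + 1×2.47)×2.47 = 15.71 m²; P = b + 2y√(1+z²) = 3.89 + 2×2.47×1.414 = 10.88 m.
Hydraulic radius R = A/P = 15.71/10.88 = 1.444 m.
Manning's equation: Q = (1/n) A R^(2/3) S^(1/2) = (1/0.03) × 15.71 × 1.444^(2/3) × 0.01299^(1/2) = 76.2 m³/s.

Q = 76.2 m³/s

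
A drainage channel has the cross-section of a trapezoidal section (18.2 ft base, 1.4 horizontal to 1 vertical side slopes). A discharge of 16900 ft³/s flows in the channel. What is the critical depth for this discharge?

At critical depth, Q² T / (g A³) = 1, i.e. A³/T = Q²/g = 16900²/32.2 = 8870000.
At y = 23.7 ft: A³/T = 21350000 — over.
At y = 13.4 ft: A³/T = 2180000 — short.
At y = 19.1 ft: A³/T = 8823000 — ≈ 8870000.

y_c = 19.1 ft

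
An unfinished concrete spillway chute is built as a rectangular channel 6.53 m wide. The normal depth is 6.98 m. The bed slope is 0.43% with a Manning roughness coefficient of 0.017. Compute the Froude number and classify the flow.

subcritical

Flow area A = b·y = 6.53 × 6.98 = 45.58 m². Wetted perimeter P = b + 2y = 6.53 + 2×6.98 = 20.49 m.
Hydraulic radius R = A/P = 45.58/20.49 = 2.224 m.
V = (1/n) R^(2/3) √S = (1/0.017) × 2.224^(2/3) × √0.0043 = 6.573 m/s. Hydraulic depth D_h = A/T = 45.58/6.53 = 6.98 m.
Froude number Fr = V/√(g·D_h) = 6.573/√(9.81×6.98) = 0.794, which is less than 1, so the flow is subcritical.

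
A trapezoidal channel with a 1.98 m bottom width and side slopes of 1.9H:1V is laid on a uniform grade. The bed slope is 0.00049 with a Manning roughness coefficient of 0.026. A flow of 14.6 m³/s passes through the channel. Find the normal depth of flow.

Manning's equation rearranged: A R^(2/3) = nQ / (1·√S) = 0.026 × 14.6 / (√0.00049) = 17.15.
Try y = 2.87 m: A R^(2/3) = 27.85 — high.
Try y = 2.32 m: A R^(2/3) = 17.11 — ≈ 17.15.

y_n = 2.32 m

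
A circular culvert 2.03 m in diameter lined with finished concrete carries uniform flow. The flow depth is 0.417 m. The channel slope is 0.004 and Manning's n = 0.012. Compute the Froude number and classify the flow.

For a circular section of diameter D = 2.03 m at depth y = 0.417 m, the central angle is θ = 2 arccos(1 − 2y/D) = 1.882 rad. Then A = (D²/8)(θ − sin θ) = 0.4788 m² and P = Dθ/2 = 1.91 m.
Hydraulic radius R = A/P = 0.4788/1.91 = 0.2507 m.
V = (1/n) R^(2/3) √S = (1/0.012) × 0.2507^(2/3) × √0.004 = 2.095 m/s. Hydraulic depth D_h = A/T = 0.4788/1.64 = 0.2919 m.
Froude number Fr = V/√(g·D_h) = 2.095/√(9.81×0.2919) = 1.24, which is greater than 1, so the flow is supercritical.

supercritical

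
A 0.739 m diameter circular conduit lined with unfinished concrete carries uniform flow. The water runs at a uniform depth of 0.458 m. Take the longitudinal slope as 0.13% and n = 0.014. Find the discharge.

Q = 0.253 m³/s

For a circular section of diameter D = 0.739 m at depth y = 0.458 m, the central angle is θ = 2 arccos(1 − 2y/D) = 3.625 rad. Then A = (D²/8)(θ − sin θ) = 0.2792 m² and P = Dθ/2 = 1.34 m.
Hydraulic radius R = A/P = 0.2792/1.34 = 0.2085 m.
Manning's equation: Q = (1/n) A R^(2/3) S^(1/2) = (1/0.014) × 0.2792 × 0.2085^(2/3) × 0.0013^(1/2) = 0.253 m³/s.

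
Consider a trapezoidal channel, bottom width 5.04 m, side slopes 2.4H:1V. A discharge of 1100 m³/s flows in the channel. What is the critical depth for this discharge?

At critical depth, Q² T / (g A³) = 1, i.e. A³/T = Q²/g = 1100²/9.81 = 123300.
Try y = 6.19 m: A³/T = 53750 — short.
Try y = 9.3 m: A³/T = 331600 — over.
Try y = 7.47 m: A³/T = 123500 — matches.

y_c = 7.47 m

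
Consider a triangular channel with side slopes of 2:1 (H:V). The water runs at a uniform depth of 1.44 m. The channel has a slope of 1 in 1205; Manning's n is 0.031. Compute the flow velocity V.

V = 0.693 m/s

For a triangular section with side slope z = 2: A = zy² = 2×1.44² = 4.147 m²; P = 2y√(1+z²) = 2×1.44×2.236 = 6.44 m.
Hydraulic radius R = A/P = 4.147/6.44 = 0.644 m.
From Manning's equation, V = (1/n) R^(2/3) S^(1/2) = (1/0.031) × 0.644^(2/3) × 0.0008299^(1/2) = 0.693 m/s.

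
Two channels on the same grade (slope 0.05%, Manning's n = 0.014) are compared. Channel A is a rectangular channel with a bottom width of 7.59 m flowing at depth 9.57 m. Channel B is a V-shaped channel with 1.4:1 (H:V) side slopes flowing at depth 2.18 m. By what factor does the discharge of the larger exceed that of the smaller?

Channel A: Flow area A = b·y = 7.59 × 9.57 = 72.64 m². Wetted perimeter P = b + 2y = 7.59 + 2×9.57 = 26.73 m. Hydraulic radius R = A/P = 72.64/26.73 = 2.717 m. Q_A = (1/0.014)·72.64·2.717^(2/3)·√0.0005 = 225.9 m³/s.
Channel B: For a triangular section with side slope z = 1.4: A = zy² = 1.4×2.18² = 6.653 m²; P = 2y√(1+z²) = 2×2.18×1.72 = 7.501 m. Hydraulic radius R = A/P = 6.653/7.501 = 0.887 m. Q_B = (1/0.014)·6.653·0.887^(2/3)·√0.0005 = 9.81 m³/s.
The larger discharge is 225.9 m³/s and the smaller is 9.81 m³/s; the ratio is 23.

23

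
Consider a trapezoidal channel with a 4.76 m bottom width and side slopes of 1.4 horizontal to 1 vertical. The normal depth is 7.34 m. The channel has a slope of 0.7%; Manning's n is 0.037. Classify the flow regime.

subcritical

With bottom width b = 4.76 m and side slope z = 1.4: A = (b + zy)y = (4.76 + 1.4×7.34)×7.34 = 110.4 m²; P = b + 2y√(1+z²) = 4.76 + 2×7.34×1.72 = 30.02 m.
Hydraulic radius R = A/P = 110.4/30.02 = 3.677 m.
V = (1/n) R^(2/3) √S = (1/0.037) × 3.677^(2/3) × √0.007 = 5.387 m/s. Hydraulic depth D_h = A/T = 110.4/25.31 = 4.36 m.
Froude number Fr = V/√(g·D_h) = 5.387/√(9.81×4.36) = 0.824, which is less than 1, so the flow is subcritical.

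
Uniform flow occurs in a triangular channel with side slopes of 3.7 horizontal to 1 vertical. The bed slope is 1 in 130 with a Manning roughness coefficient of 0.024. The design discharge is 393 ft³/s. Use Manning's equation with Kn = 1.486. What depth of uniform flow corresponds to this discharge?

Manning's equation rearranged: A R^(2/3) = nQ / (1.486·√S) = 0.024 × 393 / (1.486 × √0.007692) = 72.37.
Trying y = 3.12 ft: A R^(2/3) = 47.32 — low.
Trying y = 4.45 ft: A R^(2/3) = 122 — high.
Trying y = 3.66 ft: A R^(2/3) = 72.43 — close enough.

y_n = 3.66 ft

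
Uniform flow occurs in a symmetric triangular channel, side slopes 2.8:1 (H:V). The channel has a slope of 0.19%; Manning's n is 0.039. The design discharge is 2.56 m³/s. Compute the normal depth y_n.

Manning's equation rearranged: A R^(2/3) = nQ / (1·√S) = 0.039 × 2.56 / (√0.0019) = 2.29.
Trying y = 1.33 m: A R^(2/3) = 3.625 — too large.
Trying y = 1.12 m: A R^(2/3) = 2.293 — matches.

y_n = 1.12 m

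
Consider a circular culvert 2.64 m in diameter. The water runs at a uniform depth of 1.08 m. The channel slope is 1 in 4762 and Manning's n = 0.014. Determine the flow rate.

Q = 1.51 m³/s

For a circular section of diameter D = 2.64 m at depth y = 1.08 m, the central angle is θ = 2 arccos(1 − 2y/D) = 2.776 rad. Then A = (D²/8)(θ − sin θ) = 2.107 m² and P = Dθ/2 = 3.664 m.
Hydraulic radius R = A/P = 2.107/3.664 = 0.575 m.
Manning's equation: Q = (1/n) A R^(2/3) S^(1/2) = (1/0.014) × 2.107 × 0.575^(2/3) × 0.00021^(1/2) = 1.51 m³/s.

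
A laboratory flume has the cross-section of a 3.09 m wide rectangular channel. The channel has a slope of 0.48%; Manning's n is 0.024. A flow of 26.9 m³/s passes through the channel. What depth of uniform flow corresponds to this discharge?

Manning's equation rearranged: A R^(2/3) = nQ / (1·√S) = 0.024 × 26.9 / (√0.0048) = 9.318.
Trying y = 3.55 m: A R^(2/3) = 11.52 — high.
Trying y = 2.3 m: A R^(2/3) = 6.743 — low.
Trying y = 2.98 m: A R^(2/3) = 9.315 — ≈ 9.318.

y_n = 2.98 m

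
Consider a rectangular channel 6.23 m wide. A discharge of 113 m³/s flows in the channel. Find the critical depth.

For a rectangular channel, critical depth y_c = (q²/g)^(1/3) where q = Q/b = 113/6.23 = 18.14 m²/s.
So y_c = (18.14²/9.81)^(1/3) = 3.22 m.

y_c = 3.22 m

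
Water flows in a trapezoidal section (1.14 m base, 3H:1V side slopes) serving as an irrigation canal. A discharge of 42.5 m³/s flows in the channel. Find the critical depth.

At critical depth, Q² T / (g A³) = 1, i.e. A³/T = Q²/g = 42.5²/9.81 = 184.1.
Trying y = 1.51 m: A³/T = 61.53 — short.
Trying y = 1.92 m: A³/T = 183.7 — matches.

y_c = 1.92 m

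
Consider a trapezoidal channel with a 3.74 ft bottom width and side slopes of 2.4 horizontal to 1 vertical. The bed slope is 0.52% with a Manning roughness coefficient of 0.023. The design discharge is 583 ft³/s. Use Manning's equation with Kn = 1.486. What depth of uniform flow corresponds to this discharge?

y_n = 4.62 ft

Manning's equation rearranged: A R^(2/3) = nQ / (1.486·√S) = 0.023 × 583 / (1.486 × √0.0052) = 125.1.
At y = 5.6 ft: A R^(2/3) = 196.9 — too large.
At y = 3.32 ft: A R^(2/3) = 58.59 — too small.
At y = 4.62 ft: A R^(2/3) = 125.1 — close enough.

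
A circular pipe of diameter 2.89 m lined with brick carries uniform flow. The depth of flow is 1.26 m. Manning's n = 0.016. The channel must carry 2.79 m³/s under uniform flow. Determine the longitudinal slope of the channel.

For a circular section of diameter D = 2.89 m at depth y = 1.26 m, the central angle is θ = 2 arccos(1 − 2y/D) = 2.885 rad. Then A = (D²/8)(θ − sin θ) = 2.747 m² and P = Dθ/2 = 4.169 m.
Hydraulic radius R = A/P = 2.747/4.169 = 0.6589 m.
From Manning's equation, S = [nQ / (1 A R^(2/3))]² = [0.016 × 2.79 / (1 × 2.747 × 0.6589^(2/3))]² = 0.000461.

S = 0.000461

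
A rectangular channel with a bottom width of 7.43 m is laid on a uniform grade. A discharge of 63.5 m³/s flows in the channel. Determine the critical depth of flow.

For a rectangular channel, critical depth y_c = (q²/g)^(1/3) where q = Q/b = 63.5/7.43 = 8.546 m²/s.
So y_c = (8.546²/9.81)^(1/3) = 1.95 m.

y_c = 1.95 m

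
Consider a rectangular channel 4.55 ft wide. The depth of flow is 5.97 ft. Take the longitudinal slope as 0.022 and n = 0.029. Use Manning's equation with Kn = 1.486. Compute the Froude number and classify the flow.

subcritical

Flow area A = b·y = 4.55 × 5.97 = 27.16 ft². Wetted perimeter P = b + 2y = 4.55 + 2×5.97 = 16.49 ft.
Hydraulic radius R = A/P = 27.16/16.49 = 1.647 ft.
V = (1.486/n) R^(2/3) √S = (1.486/0.029) × 1.647^(2/3) × √0.022 = 10.6 ft/s. Hydraulic depth D_h = A/T = 27.16/4.55 = 5.97 ft.
Froude number Fr = V/√(g·D_h) = 10.6/√(32.2×5.97) = 0.765, which is less than 1, so the flow is subcritical.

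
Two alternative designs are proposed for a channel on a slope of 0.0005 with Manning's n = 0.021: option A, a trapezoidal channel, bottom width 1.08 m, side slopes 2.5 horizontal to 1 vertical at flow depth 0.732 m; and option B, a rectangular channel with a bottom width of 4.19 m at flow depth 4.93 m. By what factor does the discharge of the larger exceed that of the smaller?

Channel A: With bottom width b = 1.08 m and side slope z = 2.5: A = (b + zy)y = (1.08 + 2.5×0.732)×0.732 = 2.13 m²; P = b + 2y√(1+z²) = 1.08 + 2×0.732×2.693 = 5.022 m. Hydraulic radius R = A/P = 2.13/5.022 = 0.4242 m. Q_A = (1/0.021)·2.13·0.4242^(2/3)·√0.0005 = 1.28 m³/s.
Channel B: Flow area A = b·y = 4.19 × 4.93 = 20.66 m². Wetted perimeter P = b + 2y = 4.19 + 2×4.93 = 14.05 m. Hydraulic radius R = A/P = 20.66/14.05 = 1.47 m. Q_B = (1/0.021)·20.66·1.47^(2/3)·√0.0005 = 28.44 m³/s.
The larger discharge is 28.44 m³/s and the smaller is 1.28 m³/s; the ratio is 22.2.

22.2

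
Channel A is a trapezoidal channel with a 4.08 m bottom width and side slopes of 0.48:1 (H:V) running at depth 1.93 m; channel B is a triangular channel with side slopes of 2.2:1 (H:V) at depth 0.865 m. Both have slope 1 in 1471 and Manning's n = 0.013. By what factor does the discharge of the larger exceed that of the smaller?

12

Channel A: With bottom width b = 4.08 m and side slope z = 0.48: A = (b + zy)y = (4.08 + 0.48×1.93)×1.93 = 9.662 m²; P = b + 2y√(1+z²) = 4.08 + 2×1.93×1.109 = 8.362 m. Hydraulic radius R = A/P = 9.662/8.362 = 1.156 m. Q_A = (1/0.013)·9.662·1.156^(2/3)·√0.0006798 = 21.34 m³/s.
Channel B: For a triangular section with side slope z = 2.2: A = zy² = 2.2×0.865² = 1.646 m²; P = 2y√(1+z²) = 2×0.865×2.417 = 4.181 m. Hydraulic radius R = A/P = 1.646/4.181 = 0.3937 m. Q_B = (1/0.013)·1.646·0.3937^(2/3)·√0.0006798 = 1.774 m³/s.
The larger discharge is 21.34 m³/s and the smaller is 1.774 m³/s; the ratio is 12.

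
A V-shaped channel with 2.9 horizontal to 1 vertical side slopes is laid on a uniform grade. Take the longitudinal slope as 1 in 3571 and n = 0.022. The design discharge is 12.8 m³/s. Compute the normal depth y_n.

y_n = 2.33 m

Manning's equation rearranged: A R^(2/3) = nQ / (1·√S) = 0.022 × 12.8 / (√0.00028) = 16.83.
Try y = 1.59 m: A R^(2/3) = 6.06 — low.
Try y = 2.68 m: A R^(2/3) = 24.39 — high.
Try y = 2.33 m: A R^(2/3) = 16.79 — matches.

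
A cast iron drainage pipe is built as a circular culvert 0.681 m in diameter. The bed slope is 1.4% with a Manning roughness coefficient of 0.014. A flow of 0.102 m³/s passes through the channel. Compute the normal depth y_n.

y_n = 0.151 m

Manning's equation rearranged: A R^(2/3) = nQ / (1·√S) = 0.014 × 0.102 / (√0.014) = 0.01207.
At y = 0.111 m: A R^(2/3) = 0.006454 — low.
At y = 0.18 m: A R^(2/3) = 0.01711 — high.
At y = 0.151 m: A R^(2/3) = 0.01206 — close enough.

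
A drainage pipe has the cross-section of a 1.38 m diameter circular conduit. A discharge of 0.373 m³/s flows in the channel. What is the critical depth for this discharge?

At critical depth, Q² T / (g A³) = 1, i.e. A³/T = Q²/g = 0.373²/9.81 = 0.01418.
Try y = 0.263 m: A³/T = 0.007241 — low.
Try y = 0.362 m: A³/T = 0.02523 — high.
Try y = 0.312 m: A³/T = 0.01413 — close enough.

y_c = 0.312 m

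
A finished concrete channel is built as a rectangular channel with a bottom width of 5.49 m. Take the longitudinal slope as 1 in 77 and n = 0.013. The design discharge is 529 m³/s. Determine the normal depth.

y_n = 6.99 m

Manning's equation rearranged: A R^(2/3) = nQ / (1·√S) = 0.013 × 529 / (√0.01299) = 60.35.
Try y = 8.42 m: A R^(2/3) = 75.08 — high.
Try y = 6.99 m: A R^(2/3) = 60.33 — close enough.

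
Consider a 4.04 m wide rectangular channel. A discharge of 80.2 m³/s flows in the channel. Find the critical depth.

y_c = 3.42 m

For a rectangular channel, critical depth y_c = (q²/g)^(1/3) where q = Q/b = 80.2/4.04 = 19.85 m²/s.
So y_c = (19.85²/9.81)^(1/3) = 3.42 m.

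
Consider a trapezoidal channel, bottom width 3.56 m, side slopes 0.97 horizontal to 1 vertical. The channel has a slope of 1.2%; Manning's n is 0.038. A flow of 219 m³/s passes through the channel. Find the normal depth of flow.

y_n = 5.02 m

Manning's equation rearranged: A R^(2/3) = nQ / (1·√S) = 0.038 × 219 / (√0.012) = 75.97.
Trying y = 3.54 m: A R^(2/3) = 37.23 — too small.
Trying y = 6.19 m: A R^(2/3) = 118.9 — too large.
Trying y = 5.02 m: A R^(2/3) = 76.1 — ≈ 75.97.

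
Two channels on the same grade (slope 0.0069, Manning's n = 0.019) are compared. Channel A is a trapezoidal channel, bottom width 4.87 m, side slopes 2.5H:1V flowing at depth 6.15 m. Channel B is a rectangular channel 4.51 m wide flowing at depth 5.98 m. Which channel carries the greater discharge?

channel A

Channel A: With bottom width b = 4.87 m and side slope z = 2.5: A = (b + zy)y = (4.87 + 2.5×6.15)×6.15 = 124.5 m²; P = b + 2y√(1+z²) = 4.87 + 2×6.15×2.693 = 37.99 m. Hydraulic radius R = A/P = 124.5/37.99 = 3.277 m. Q_A = (1/0.019)·124.5·3.277^(2/3)·√0.0069 = 1201 m³/s.
Channel B: Flow area A = b·y = 4.51 × 5.98 = 26.97 m². Wetted perimeter P = b + 2y = 4.51 + 2×5.98 = 16.47 m. Hydraulic radius R = A/P = 26.97/16.47 = 1.638 m. Q_B = (1/0.019)·26.97·1.638^(2/3)·√0.0069 = 163.8 m³/s.
Q_A = 1201 m³/s vs Q_B = 163.8 m³/s, so channel A carries more.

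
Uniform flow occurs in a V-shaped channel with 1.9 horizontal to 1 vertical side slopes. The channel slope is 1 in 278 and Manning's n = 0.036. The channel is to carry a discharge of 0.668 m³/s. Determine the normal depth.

Manning's equation rearranged: A R^(2/3) = nQ / (1·√S) = 0.036 × 0.668 / (√0.003597) = 0.401.
At y = 0.524 m: A R^(2/3) = 0.1969 — short.
At y = 0.806 m: A R^(2/3) = 0.6207 — over.
At y = 0.684 m: A R^(2/3) = 0.4007 — matches.

y_n = 0.684 m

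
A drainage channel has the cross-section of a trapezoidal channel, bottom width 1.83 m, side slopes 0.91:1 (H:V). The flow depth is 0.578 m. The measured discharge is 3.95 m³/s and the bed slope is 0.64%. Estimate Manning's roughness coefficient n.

n = 0.015

With bottom width b = 1.83 m and side slope z = 0.91: A = (b + zy)y = (1.83 + 0.91×0.578)×0.578 = 1.362 m²; P = b + 2y√(1+z²) = 1.83 + 2×0.578×1.352 = 3.393 m.
Hydraulic radius R = A/P = 1.362/3.393 = 0.4013 m.
Rearranging Manning's equation: n = (1/Q) A R^(2/3) S^(1/2) = (1/3.95) × 1.362 × 0.4013^(2/3) × √0.0064 = 0.015.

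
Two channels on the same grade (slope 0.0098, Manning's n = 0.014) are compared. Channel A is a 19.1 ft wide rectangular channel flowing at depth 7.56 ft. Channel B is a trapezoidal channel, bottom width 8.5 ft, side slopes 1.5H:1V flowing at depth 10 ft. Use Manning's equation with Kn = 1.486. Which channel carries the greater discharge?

Channel A: Flow area A = b·y = 19.1 × 7.56 = 144.4 ft². Wetted perimeter P = b + 2y = 19.1 + 2×7.56 = 34.22 ft. Hydraulic radius R = A/P = 144.4/34.22 = 4.22 ft. Q_A = (1.486/0.014)·144.4·4.22^(2/3)·√0.0098 = 3962 ft³/s.
Channel B: With bottom width b = 8.5 ft and side slope z = 1.5: A = (b + zy)y = (8.5 + 1.5×10)×10 = 235 ft²; P = b + 2y√(1+z²) = 8.5 + 2×10×1.803 = 44.56 ft. Hydraulic radius R = A/P = 235/44.56 = 5.274 ft. Q_B = (1.486/0.014)·235·5.274^(2/3)·√0.0098 = 7482 ft³/s.
Q_A = 3962 ft³/s vs Q_B = 7482 ft³/s, so channel B carries more.

channel B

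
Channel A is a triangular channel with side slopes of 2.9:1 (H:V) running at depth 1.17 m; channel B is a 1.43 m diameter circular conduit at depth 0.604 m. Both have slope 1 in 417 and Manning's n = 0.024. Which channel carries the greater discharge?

Channel A: For a triangular section with side slope z = 2.9: A = zy² = 2.9×1.17² = 3.97 m²; P = 2y√(1+z²) = 2×1.17×3.068 = 7.178 m. Hydraulic radius R = A/P = 3.97/7.178 = 0.553 m. Q_A = (1/0.024)·3.97·0.553^(2/3)·√0.002398 = 5.458 m³/s.
Channel B: For a circular section of diameter D = 1.43 m at depth y = 0.604 m, the central angle is θ = 2 arccos(1 − 2y/D) = 2.83 rad. Then A = (D²/8)(θ − sin θ) = 0.6449 m² and P = Dθ/2 = 2.023 m. Hydraulic radius R = A/P = 0.6449/2.023 = 0.3188 m. Q_B = (1/0.024)·0.6449·0.3188^(2/3)·√0.002398 = 0.6141 m³/s.
Q_A = 5.458 m³/s vs Q_B = 0.6141 m³/s, so channel A carries more.

channel A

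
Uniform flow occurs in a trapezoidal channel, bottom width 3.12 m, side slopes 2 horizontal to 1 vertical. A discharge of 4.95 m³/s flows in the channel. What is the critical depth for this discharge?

At critical depth, Q² T / (g A³) = 1, i.e. A³/T = Q²/g = 4.95²/9.81 = 2.498.
Try y = 0.656 m: A³/T = 4.279 — over.
Try y = 0.56 m: A³/T = 2.497 — ≈ 2.498.

y_c = 0.56 m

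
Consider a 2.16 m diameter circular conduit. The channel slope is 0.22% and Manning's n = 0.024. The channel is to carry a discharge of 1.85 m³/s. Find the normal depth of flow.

y_n = 0.936 m

Manning's equation rearranged: A R^(2/3) = nQ / (1·√S) = 0.024 × 1.85 / (√0.0022) = 0.9466.
Trying y = 1.16 m: A R^(2/3) = 1.369 — high.
Trying y = 0.936 m: A R^(2/3) = 0.9465 — matches.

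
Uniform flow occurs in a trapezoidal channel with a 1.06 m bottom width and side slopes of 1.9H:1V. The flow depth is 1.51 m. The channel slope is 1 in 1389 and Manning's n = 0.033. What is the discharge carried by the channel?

With bottom width b = 1.06 m and side slope z = 1.9: A = (b + zy)y = (1.06 + 1.9×1.51)×1.51 = 5.933 m²; P = b + 2y√(1+z²) = 1.06 + 2×1.51×2.147 = 7.544 m.
Hydraulic radius R = A/P = 5.933/7.544 = 0.7864 m.
Manning's equation: Q = (1/n) A R^(2/3) S^(1/2) = (1/0.033) × 5.933 × 0.7864^(2/3) × 0.0007199^(1/2) = 4.11 m³/s.

Q = 4.11 m³/s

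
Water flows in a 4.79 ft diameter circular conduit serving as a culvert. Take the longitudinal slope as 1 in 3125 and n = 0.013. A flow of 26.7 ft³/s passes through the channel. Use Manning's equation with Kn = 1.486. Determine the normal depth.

Manning's equation rearranged: A R^(2/3) = nQ / (1.486·√S) = 0.013 × 26.7 / (1.486 × √0.00032) = 13.06.
At y = 3.46 ft: A R^(2/3) = 17.71 — high.
At y = 2.4 ft: A R^(2/3) = 10.2 — low.
At y = 2.79 ft: A R^(2/3) = 13.04 — matches.

y_n = 2.79 ft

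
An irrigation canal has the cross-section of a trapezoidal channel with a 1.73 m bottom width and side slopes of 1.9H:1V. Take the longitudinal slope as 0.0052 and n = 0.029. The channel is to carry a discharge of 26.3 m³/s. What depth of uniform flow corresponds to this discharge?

y_n = 1.92 m

Manning's equation rearranged: A R^(2/3) = nQ / (1·√S) = 0.029 × 26.3 / (√0.0052) = 10.58.
Try y = 1.4 m: A R^(2/3) = 5.269 — short.
Try y = 2.38 m: A R^(2/3) = 17.22 — over.
Try y = 1.92 m: A R^(2/3) = 10.57 — matches.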